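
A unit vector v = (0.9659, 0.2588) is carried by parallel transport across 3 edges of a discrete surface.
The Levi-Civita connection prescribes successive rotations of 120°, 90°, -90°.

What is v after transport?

Total rotation: 120° + 90° + (-90°) = 120°. Final vector: (-0.7071, 0.7071)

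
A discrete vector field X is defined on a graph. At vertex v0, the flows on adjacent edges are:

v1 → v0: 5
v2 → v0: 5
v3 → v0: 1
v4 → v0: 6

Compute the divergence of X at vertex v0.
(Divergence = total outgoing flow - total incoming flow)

Divergence = sum of outgoing flows = (-5) + (-5) + (-1) + (-6) = -17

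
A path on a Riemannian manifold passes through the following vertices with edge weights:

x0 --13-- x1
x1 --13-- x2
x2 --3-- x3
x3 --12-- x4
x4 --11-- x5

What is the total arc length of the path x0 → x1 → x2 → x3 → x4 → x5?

Arc length = 13 + 13 + 3 + 12 + 11 = 52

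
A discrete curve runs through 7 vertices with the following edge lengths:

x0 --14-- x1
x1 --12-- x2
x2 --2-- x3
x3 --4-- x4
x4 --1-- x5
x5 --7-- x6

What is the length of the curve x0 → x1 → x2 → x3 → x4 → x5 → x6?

Arc length = 14 + 12 + 2 + 4 + 1 + 7 = 40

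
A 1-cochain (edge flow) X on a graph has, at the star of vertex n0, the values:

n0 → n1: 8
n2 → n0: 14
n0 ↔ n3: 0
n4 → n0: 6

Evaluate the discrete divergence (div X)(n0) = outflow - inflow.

Divergence = sum of outgoing flows = 8 + (-14) + 0 + (-6) = -12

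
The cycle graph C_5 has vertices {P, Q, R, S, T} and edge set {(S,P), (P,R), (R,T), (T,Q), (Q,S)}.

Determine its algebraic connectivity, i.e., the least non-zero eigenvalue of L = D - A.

The cycle graph C_n has Laplacian eigenvalues λ_k = 2 − 2cos(2πk/n), k = 0, 1, …, n−1. Here n = 5:
k=0: 2 − 2cos(0) = 0.0; k=1: 2 − 2cos(2π/5) = 1.382; k=2: 2 − 2cos(4π/5) = 3.618; k=3: 2 − 2cos(6π/5) = 3.618; k=4: 2 − 2cos(8π/5) = 1.382.
Laplacian eigenvalues: [0.0, 1.382, 1.382, 3.618, 3.618]. Algebraic connectivity (smallest non-zero eigenvalue) = 1.382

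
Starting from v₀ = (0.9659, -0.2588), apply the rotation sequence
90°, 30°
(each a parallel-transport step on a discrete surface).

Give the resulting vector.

Total rotation: 90° + 30° = 120°. Final vector: (-0.2588, 0.9659)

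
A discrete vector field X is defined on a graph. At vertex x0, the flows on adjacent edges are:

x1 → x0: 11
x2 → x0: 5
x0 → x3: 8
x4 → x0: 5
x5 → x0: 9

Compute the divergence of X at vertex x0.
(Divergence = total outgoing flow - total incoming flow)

Divergence = sum of outgoing flows = (-11) + (-5) + 8 + (-5) + (-9) = -22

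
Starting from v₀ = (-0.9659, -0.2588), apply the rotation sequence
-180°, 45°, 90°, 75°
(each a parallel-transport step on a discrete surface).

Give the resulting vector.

Total rotation: (-180°) + 45° + 90° + 75° = 30°. Final vector: (-0.7071, -0.7071)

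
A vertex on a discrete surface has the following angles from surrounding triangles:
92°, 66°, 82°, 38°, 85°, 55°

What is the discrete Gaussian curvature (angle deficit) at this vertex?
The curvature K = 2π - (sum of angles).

Sum of angles = 418°. K = 360° - 418° = -58° = -29π/90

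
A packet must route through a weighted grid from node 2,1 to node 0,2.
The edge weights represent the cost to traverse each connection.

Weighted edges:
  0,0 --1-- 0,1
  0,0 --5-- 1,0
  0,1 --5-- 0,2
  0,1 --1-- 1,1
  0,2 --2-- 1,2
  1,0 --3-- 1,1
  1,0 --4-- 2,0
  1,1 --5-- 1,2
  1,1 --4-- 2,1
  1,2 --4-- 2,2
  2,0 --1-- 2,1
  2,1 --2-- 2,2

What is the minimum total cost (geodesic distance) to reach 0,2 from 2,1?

Shortest path: 2,1 → 2,2 → 1,2 → 0,2, total weight = 8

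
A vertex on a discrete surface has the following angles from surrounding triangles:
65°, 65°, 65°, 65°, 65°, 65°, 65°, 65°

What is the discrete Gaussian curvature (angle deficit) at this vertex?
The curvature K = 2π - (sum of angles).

Sum of angles = 520°. K = 360° - 520° = -160° = -8π/9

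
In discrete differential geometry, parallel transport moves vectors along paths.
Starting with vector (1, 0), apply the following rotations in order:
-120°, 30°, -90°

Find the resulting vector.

Total rotation: (-120°) + 30° + (-90°) = -180° ≡ 180° (mod 360°). Final vector: (-1, 0)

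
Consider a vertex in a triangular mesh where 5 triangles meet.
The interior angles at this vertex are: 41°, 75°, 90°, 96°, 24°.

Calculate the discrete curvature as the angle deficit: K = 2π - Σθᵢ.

Sum of angles = 326°. K = 360° - 326° = 34° = 17π/90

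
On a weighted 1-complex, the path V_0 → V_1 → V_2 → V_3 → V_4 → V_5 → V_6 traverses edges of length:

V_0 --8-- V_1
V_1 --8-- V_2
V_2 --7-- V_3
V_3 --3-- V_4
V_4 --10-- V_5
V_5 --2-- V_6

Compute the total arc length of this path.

Arc length = 8 + 8 + 7 + 3 + 10 + 2 = 38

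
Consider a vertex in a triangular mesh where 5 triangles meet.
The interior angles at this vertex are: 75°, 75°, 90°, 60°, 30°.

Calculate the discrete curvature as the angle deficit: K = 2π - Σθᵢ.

Sum of angles = 330°. K = 360° - 330° = 30° = π/6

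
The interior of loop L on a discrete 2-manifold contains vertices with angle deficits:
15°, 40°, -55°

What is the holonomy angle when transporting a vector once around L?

Holonomy = total enclosed curvature = 15° + 40° + (-55°) = 0°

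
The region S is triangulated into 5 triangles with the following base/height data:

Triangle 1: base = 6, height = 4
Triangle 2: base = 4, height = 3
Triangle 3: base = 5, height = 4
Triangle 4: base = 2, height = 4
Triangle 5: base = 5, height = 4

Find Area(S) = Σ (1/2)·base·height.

(1/2)×6×4 + (1/2)×4×3 + (1/2)×5×4 + (1/2)×2×4 + (1/2)×5×4 = 42.0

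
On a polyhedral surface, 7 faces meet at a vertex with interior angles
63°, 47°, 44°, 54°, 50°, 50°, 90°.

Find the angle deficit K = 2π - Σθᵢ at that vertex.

Sum of angles = 398°. K = 360° - 398° = -38° = -19π/90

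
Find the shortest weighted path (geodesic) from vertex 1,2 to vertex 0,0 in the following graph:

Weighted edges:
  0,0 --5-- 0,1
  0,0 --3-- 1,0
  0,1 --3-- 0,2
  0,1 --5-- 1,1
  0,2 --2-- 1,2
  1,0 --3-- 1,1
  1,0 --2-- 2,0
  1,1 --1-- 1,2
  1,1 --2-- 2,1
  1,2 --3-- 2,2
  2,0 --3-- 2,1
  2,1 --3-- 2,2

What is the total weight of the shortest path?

Shortest path: 1,2 → 1,1 → 1,0 → 0,0, total weight = 7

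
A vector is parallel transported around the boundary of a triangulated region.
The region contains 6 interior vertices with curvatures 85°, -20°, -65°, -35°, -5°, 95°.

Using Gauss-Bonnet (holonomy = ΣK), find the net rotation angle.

Holonomy = total enclosed curvature = 85° + (-20°) + (-65°) + (-35°) + (-5°) + 95° = 55°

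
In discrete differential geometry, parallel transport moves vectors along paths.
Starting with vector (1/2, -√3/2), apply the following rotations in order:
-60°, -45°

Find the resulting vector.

Total rotation: (-60°) + (-45°) = -105°. Final vector: (-0.9659, -0.2588)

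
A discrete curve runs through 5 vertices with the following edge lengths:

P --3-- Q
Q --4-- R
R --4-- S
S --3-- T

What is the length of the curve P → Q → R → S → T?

Arc length = 3 + 4 + 4 + 3 = 14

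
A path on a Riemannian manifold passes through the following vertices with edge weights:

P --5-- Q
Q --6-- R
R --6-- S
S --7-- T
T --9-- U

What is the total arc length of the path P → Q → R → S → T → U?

Arc length = 5 + 6 + 6 + 7 + 9 = 33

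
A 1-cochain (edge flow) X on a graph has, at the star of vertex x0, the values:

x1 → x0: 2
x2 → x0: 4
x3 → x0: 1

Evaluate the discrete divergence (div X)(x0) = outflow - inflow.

Divergence = sum of outgoing flows = (-2) + (-4) + (-1) = -7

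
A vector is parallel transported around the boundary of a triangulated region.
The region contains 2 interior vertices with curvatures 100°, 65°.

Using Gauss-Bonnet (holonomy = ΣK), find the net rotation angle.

Holonomy = total enclosed curvature = 100° + 65° = 165°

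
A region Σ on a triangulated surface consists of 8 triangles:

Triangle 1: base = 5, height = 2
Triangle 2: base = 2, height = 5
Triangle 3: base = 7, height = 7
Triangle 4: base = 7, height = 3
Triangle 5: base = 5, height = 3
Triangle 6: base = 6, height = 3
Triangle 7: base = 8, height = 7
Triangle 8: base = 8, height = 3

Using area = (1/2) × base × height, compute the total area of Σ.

(1/2)×5×2 + (1/2)×2×5 + (1/2)×7×7 + (1/2)×7×3 + (1/2)×5×3 + (1/2)×6×3 + (1/2)×8×7 + (1/2)×8×3 = 101.5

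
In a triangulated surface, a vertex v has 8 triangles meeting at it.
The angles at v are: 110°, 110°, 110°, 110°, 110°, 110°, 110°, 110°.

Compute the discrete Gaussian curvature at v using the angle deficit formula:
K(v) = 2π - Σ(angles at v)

Sum of angles = 880°. K = 360° - 880° = -520°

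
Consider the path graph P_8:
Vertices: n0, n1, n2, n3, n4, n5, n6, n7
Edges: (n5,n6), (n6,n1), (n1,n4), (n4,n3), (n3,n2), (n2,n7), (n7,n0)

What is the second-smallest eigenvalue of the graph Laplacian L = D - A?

The path graph P_n has Laplacian eigenvalues λ_k = 2 − 2cos(kπ/n), k = 0, 1, …, n−1. Here n = 8:
k=0: 2 − 2cos(0) = 0.0; k=1: 2 − 2cos(π/8) = 0.1522; k=2: 2 − 2cos(π/4) = 0.5858; k=3: 2 − 2cos(3π/8) = 1.2346; k=4: 2 − 2cos(π/2) = 2.0; k=5: 2 − 2cos(5π/8) = 2.7654; k=6: 2 − 2cos(3π/4) = 3.4142; k=7: 2 − 2cos(7π/8) = 3.8478.
Laplacian eigenvalues: [0.0, 0.1522, 0.5858, 1.2346, 2.0, 2.7654, 3.4142, 3.8478]. Algebraic connectivity (smallest non-zero eigenvalue) = 0.1522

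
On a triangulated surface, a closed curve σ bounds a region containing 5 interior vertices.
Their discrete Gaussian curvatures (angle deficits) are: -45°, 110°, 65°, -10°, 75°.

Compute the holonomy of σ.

Holonomy = total enclosed curvature = (-45°) + 110° + 65° + (-10°) + 75° = 195°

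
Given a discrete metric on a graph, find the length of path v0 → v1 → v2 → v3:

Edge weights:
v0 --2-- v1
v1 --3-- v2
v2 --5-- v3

Arc length = 2 + 3 + 5 = 10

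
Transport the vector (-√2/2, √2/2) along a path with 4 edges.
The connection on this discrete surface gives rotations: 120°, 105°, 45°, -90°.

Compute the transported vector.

Total rotation: 120° + 105° + 45° + (-90°) = 180°. Final vector: (0.7071, -0.7071)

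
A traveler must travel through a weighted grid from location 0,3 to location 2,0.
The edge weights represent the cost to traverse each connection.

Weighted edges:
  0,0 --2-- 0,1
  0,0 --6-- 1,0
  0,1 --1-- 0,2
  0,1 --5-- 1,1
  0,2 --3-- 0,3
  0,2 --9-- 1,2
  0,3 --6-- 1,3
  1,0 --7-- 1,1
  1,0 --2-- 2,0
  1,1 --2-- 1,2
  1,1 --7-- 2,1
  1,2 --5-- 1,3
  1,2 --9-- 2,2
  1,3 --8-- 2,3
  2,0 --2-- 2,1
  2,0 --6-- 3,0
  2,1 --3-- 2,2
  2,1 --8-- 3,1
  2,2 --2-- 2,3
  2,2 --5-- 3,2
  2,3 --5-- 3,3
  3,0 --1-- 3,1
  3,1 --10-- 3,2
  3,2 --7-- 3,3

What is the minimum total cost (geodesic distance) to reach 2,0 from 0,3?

Shortest path: 0,3 → 0,2 → 0,1 → 0,0 → 1,0 → 2,0, total weight = 14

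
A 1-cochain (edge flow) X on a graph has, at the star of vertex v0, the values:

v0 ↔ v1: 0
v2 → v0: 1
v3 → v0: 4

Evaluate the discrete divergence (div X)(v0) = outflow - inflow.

Divergence = sum of outgoing flows = 0 + (-1) + (-4) = -5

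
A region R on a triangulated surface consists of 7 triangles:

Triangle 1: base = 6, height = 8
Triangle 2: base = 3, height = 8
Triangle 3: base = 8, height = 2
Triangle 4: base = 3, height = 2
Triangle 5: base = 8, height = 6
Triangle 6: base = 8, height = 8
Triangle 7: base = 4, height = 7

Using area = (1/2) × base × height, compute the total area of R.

(1/2)×6×8 + (1/2)×3×8 + (1/2)×8×2 + (1/2)×3×2 + (1/2)×8×6 + (1/2)×8×8 + (1/2)×4×7 = 117.0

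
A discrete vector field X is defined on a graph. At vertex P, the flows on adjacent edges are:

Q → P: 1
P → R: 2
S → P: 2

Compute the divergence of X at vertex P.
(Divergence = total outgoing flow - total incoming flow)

Divergence = sum of outgoing flows = (-1) + 2 + (-2) = -1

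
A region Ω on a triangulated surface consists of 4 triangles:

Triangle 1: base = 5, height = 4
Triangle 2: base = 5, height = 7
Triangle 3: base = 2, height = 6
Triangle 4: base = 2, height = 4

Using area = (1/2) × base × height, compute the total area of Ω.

(1/2)×5×4 + (1/2)×5×7 + (1/2)×2×6 + (1/2)×2×4 = 37.5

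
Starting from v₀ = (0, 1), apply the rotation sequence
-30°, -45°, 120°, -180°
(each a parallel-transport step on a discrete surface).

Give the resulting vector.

Total rotation: (-30°) + (-45°) + 120° + (-180°) = -135°. Final vector: (0.7071, -0.7071)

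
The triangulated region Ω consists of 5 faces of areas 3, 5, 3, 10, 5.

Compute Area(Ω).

3 + 5 + 3 + 10 + 5 = 26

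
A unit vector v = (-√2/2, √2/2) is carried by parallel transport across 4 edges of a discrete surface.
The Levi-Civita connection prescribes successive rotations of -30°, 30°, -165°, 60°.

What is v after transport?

Total rotation: (-30°) + 30° + (-165°) + 60° = -105°. Final vector: (0.8660, 0.5000)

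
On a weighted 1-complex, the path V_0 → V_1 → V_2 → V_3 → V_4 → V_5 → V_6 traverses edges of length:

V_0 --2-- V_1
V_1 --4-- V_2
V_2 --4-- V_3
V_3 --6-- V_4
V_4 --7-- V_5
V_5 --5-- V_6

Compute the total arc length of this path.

Arc length = 2 + 4 + 4 + 6 + 7 + 5 = 28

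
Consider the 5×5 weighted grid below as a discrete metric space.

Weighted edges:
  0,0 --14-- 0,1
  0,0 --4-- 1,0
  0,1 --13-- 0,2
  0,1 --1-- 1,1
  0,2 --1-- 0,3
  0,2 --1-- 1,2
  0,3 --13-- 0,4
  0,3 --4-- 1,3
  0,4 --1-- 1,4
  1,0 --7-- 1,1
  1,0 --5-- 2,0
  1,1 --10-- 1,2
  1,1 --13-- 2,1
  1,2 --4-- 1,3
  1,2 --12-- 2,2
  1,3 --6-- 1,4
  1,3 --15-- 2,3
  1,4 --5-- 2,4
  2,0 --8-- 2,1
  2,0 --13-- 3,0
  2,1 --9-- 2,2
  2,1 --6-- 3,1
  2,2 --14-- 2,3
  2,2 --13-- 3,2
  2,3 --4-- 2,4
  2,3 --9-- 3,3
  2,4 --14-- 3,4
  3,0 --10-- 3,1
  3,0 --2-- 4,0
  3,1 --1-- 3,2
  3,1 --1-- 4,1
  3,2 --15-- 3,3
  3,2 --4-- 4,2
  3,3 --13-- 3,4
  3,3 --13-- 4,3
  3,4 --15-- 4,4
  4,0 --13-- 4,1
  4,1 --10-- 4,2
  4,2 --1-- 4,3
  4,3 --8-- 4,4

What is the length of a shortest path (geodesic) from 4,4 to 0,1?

Shortest path: 4,4 → 4,3 → 4,2 → 3,2 → 3,1 → 2,1 → 1,1 → 0,1, total weight = 34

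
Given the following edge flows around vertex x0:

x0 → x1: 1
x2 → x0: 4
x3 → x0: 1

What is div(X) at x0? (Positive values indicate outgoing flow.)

Divergence = sum of outgoing flows = 1 + (-4) + (-1) = -4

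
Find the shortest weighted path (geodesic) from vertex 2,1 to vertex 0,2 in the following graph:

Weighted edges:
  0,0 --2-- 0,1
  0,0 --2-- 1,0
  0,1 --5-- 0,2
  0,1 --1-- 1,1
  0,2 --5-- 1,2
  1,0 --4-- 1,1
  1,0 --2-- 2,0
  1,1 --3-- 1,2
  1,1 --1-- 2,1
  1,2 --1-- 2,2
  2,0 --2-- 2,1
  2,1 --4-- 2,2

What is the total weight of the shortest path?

Shortest path: 2,1 → 1,1 → 0,1 → 0,2, total weight = 7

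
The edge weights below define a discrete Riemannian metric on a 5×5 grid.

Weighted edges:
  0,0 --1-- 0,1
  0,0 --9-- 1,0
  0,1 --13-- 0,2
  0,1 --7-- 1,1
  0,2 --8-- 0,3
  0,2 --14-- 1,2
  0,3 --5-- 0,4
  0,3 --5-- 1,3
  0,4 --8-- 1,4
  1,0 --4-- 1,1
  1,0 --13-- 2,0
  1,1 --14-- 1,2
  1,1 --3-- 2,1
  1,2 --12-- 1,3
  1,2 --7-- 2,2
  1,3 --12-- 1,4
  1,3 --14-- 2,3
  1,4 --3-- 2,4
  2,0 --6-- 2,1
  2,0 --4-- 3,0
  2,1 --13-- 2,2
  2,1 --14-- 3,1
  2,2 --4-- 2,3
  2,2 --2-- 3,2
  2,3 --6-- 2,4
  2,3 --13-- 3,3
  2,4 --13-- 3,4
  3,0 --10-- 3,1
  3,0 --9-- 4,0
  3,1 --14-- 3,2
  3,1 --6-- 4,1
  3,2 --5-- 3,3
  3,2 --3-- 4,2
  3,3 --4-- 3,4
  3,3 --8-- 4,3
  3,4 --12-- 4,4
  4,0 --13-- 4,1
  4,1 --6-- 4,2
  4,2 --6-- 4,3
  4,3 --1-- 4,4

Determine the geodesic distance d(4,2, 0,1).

Shortest path: 4,2 → 3,2 → 2,2 → 2,1 → 1,1 → 0,1, total weight = 28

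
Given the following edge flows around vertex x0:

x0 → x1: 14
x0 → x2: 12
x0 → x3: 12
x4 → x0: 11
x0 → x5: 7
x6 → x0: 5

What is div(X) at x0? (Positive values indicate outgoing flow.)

Divergence = sum of outgoing flows = 14 + 12 + 12 + (-11) + 7 + (-5) = 29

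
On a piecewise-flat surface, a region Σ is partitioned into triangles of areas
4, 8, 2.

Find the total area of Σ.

4 + 8 + 2 = 14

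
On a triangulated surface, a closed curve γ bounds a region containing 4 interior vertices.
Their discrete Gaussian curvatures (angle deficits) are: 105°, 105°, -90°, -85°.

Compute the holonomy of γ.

Holonomy = total enclosed curvature = 105° + 105° + (-90°) + (-85°) = 35°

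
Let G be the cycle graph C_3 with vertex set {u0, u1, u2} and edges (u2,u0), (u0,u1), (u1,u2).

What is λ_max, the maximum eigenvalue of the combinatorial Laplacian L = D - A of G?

The cycle graph C_n has Laplacian eigenvalues λ_k = 2 − 2cos(2πk/n), k = 0, 1, …, n−1. Here n = 3:
k=0: 2 − 2cos(0) = 0.0; k=1: 2 − 2cos(2π/3) = 3.0; k=2: 2 − 2cos(4π/3) = 3.0.
Laplacian eigenvalues: [0.0, 3.0, 3.0]. Largest eigenvalue (spectral radius) = 3.0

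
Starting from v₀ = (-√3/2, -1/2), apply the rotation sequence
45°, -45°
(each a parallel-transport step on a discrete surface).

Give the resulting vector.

Total rotation: 45° + (-45°) = 0°. Final vector: (-0.8660, -0.5000)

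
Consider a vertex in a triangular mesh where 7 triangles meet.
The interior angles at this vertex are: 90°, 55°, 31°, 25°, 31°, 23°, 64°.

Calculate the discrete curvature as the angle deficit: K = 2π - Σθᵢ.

Sum of angles = 319°. K = 360° - 319° = 41° = 41π/180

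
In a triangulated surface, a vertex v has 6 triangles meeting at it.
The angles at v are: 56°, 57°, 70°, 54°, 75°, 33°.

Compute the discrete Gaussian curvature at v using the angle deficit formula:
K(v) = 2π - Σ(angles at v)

Sum of angles = 345°. K = 360° - 345° = 15° = π/12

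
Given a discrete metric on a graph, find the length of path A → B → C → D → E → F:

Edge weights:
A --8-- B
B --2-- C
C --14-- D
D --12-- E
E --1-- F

Arc length = 8 + 2 + 14 + 12 + 1 = 37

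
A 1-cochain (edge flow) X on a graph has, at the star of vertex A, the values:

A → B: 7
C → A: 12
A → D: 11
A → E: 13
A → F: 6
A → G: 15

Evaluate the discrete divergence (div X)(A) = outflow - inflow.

Divergence = sum of outgoing flows = 7 + (-12) + 11 + 13 + 6 + 15 = 40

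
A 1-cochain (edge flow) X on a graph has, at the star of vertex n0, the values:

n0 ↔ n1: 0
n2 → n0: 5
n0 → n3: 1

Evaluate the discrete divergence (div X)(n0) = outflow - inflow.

Divergence = sum of outgoing flows = 0 + (-5) + 1 = -4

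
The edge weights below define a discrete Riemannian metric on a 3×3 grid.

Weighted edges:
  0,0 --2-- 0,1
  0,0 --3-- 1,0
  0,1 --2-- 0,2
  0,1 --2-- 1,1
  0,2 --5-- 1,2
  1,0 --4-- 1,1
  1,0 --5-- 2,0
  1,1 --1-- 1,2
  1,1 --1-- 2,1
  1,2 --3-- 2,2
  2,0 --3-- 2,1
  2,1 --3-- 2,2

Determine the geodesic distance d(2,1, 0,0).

Shortest path: 2,1 → 1,1 → 0,1 → 0,0, total weight = 5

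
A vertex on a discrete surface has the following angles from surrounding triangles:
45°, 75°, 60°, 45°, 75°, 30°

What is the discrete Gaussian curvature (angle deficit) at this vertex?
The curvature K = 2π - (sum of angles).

Sum of angles = 330°. K = 360° - 330° = 30°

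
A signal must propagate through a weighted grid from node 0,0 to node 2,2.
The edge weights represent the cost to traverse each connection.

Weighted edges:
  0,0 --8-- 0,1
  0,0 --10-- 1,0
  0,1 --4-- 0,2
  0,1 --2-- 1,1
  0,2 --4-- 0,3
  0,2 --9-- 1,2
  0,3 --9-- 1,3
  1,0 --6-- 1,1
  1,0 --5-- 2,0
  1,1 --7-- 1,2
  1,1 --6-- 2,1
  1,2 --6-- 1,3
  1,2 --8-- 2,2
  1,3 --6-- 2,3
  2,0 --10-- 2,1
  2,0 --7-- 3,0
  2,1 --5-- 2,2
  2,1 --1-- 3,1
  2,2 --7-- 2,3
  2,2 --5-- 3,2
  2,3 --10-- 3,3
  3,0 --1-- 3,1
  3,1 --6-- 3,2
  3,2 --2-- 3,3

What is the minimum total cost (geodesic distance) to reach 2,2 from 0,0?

Shortest path: 0,0 → 0,1 → 1,1 → 2,1 → 2,2, total weight = 21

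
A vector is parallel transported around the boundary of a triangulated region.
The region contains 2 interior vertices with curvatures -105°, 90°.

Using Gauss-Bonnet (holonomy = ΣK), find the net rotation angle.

Holonomy = total enclosed curvature = (-105°) + 90° = -15°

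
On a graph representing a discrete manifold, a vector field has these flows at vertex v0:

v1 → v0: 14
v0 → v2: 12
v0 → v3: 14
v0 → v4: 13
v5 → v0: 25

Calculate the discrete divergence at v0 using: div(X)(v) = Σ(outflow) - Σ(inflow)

Divergence = sum of outgoing flows = (-14) + 12 + 14 + 13 + (-25) = 0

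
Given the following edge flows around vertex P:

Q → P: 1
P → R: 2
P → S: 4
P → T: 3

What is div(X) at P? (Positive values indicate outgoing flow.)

Divergence = sum of outgoing flows = (-1) + 2 + 4 + 3 = 8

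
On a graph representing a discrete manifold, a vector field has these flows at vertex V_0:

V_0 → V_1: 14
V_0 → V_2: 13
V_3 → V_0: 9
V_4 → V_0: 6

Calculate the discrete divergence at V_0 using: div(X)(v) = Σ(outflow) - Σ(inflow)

Divergence = sum of outgoing flows = 14 + 13 + (-9) + (-6) = 12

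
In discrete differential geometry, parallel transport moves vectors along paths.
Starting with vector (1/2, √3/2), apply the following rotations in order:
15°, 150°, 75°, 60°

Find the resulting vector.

Total rotation: 15° + 150° + 75° + 60° = 300° ≡ -60° (mod 360°). Final vector: (1, 0)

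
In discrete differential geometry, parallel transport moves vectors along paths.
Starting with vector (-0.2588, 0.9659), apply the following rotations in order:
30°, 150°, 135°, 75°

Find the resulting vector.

Total rotation: 30° + 150° + 135° + 75° = 390° ≡ 30° (mod 360°). Final vector: (-0.7071, 0.7071)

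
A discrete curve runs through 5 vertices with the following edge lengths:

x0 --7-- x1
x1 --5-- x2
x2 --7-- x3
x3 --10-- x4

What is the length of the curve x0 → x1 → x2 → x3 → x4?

Arc length = 7 + 5 + 7 + 10 = 29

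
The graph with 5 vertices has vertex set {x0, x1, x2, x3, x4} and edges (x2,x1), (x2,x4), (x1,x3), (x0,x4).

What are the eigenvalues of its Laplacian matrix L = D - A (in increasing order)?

Degrees: deg(x0) = 1, deg(x1) = 2, deg(x2) = 2, deg(x3) = 1, deg(x4) = 2.
L = D − A with rows/columns ordered (x0, x1, x2, x3, x4):
  [ 1,  0,  0,  0, -1]
  [ 0,  2, -1, -1,  0]
  [ 0, -1,  2,  0, -1]
  [ 0, -1,  0,  1,  0]
  [-1,  0, -1,  0,  2]
Characteristic polynomial: det(λI − L) = λ(λ² − 3λ + 1)(λ² − 5λ + 5).
Roots: λ = 0; (λ² − 3λ + 1) = 0 ⇒ λ = (3 ± √5)/2 ≈ 0.382, 2.618; (λ² − 5λ + 5) = 0 ⇒ λ = (5 ± √5)/2 ≈ 1.382, 3.618.
(Check: the roots sum (with multiplicity) to 8, matching trace L = Σdeg = 2·4 = 8.)
Laplacian eigenvalues (increasing order): [0.0, 0.382, 1.382, 2.618, 3.618]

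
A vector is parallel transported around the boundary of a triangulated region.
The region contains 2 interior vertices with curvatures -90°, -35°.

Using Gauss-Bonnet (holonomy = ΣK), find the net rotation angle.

Holonomy = total enclosed curvature = (-90°) + (-35°) = -125°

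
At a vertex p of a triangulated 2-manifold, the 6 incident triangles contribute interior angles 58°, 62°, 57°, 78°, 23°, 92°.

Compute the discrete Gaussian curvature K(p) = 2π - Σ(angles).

Sum of angles = 370°. K = 360° - 370° = -10° = -π/18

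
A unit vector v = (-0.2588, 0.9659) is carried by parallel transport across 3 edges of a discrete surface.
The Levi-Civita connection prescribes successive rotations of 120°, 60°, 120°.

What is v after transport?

Total rotation: 120° + 60° + 120° = 300° ≡ -60° (mod 360°). Final vector: (0.7071, 0.7071)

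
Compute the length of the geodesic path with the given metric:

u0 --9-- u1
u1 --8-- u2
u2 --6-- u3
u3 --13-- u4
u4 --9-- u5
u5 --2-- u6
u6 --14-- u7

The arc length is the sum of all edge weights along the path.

Arc length = 9 + 8 + 6 + 13 + 9 + 2 + 14 = 61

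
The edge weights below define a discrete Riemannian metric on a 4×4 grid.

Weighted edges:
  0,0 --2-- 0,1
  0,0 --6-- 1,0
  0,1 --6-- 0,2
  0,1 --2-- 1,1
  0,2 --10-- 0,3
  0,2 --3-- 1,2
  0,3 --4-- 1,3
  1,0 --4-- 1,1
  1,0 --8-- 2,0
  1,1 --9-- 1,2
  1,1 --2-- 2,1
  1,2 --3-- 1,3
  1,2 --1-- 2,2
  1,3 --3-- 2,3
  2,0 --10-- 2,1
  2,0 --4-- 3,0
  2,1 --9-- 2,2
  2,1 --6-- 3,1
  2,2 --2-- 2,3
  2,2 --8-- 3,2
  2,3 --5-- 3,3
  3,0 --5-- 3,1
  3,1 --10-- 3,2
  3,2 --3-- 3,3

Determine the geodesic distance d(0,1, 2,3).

Shortest path: 0,1 → 0,2 → 1,2 → 2,2 → 2,3, total weight = 12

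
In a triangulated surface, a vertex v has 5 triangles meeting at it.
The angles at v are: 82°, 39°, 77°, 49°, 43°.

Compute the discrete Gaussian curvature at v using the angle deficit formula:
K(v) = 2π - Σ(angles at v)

Sum of angles = 290°. K = 360° - 290° = 70° = 7π/18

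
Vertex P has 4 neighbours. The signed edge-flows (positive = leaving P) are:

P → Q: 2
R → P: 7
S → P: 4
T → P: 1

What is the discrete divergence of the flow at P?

Divergence = sum of outgoing flows = 2 + (-7) + (-4) + (-1) = -10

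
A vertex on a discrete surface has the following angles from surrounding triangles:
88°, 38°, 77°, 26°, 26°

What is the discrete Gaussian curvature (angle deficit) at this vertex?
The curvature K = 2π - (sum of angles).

Sum of angles = 255°. K = 360° - 255° = 105° = 7π/12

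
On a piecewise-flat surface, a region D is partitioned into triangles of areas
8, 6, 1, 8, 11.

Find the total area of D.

8 + 6 + 1 + 8 + 11 = 34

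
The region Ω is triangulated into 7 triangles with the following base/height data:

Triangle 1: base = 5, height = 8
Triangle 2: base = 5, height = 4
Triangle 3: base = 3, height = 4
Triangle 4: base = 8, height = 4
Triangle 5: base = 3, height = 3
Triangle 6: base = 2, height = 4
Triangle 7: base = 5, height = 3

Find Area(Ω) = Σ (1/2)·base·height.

(1/2)×5×8 + (1/2)×5×4 + (1/2)×3×4 + (1/2)×8×4 + (1/2)×3×3 + (1/2)×2×4 + (1/2)×5×3 = 68.0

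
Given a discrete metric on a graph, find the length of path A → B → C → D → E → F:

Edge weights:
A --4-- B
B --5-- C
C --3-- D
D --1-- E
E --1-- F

Arc length = 4 + 5 + 3 + 1 + 1 = 14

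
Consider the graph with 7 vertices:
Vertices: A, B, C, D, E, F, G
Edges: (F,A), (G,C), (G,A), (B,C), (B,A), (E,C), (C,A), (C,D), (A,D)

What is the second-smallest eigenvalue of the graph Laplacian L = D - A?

Degrees: deg(A) = 5, deg(B) = 2, deg(C) = 5, deg(D) = 2, deg(E) = 1, deg(F) = 1, deg(G) = 2.
L = D − A with rows/columns ordered (A, B, C, D, E, F, G):
  [ 5, -1, -1, -1,  0, -1, -1]
  [-1,  2, -1,  0,  0,  0,  0]
  [-1, -1,  5, -1, -1,  0, -1]
  [-1,  0, -1,  2,  0,  0,  0]
  [ 0,  0, -1,  0,  1,  0,  0]
  [-1,  0,  0,  0,  0,  1,  0]
  [-1,  0, -1,  0,  0,  0,  2]
Characteristic polynomial: det(λI − L) = λ(λ² − 7λ + 5)(λ² − 7λ + 7)(λ − 2)².
Roots: λ = 0; (λ² − 7λ + 5) = 0 ⇒ λ = (7 ± √29)/2 ≈ 0.8074, 6.1926; (λ² − 7λ + 7) = 0 ⇒ λ = (7 ± √21)/2 ≈ 1.2087, 5.7913; (λ − 2) = 0 ⇒ λ = 2 (multiplicity 2).
(Check: the roots sum (with multiplicity) to 18, matching trace L = Σdeg = 2·9 = 18.)
Laplacian eigenvalues: [0.0, 0.8074, 1.2087, 2.0, 2.0, 5.7913, 6.1926]. Algebraic connectivity (smallest non-zero eigenvalue) = 0.8074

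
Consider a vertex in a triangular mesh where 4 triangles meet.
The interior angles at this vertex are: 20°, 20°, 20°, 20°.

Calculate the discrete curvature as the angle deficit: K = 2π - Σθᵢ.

Sum of angles = 80°. K = 360° - 80° = 280°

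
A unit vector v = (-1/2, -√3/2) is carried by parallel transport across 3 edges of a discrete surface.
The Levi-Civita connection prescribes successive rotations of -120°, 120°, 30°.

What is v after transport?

Total rotation: (-120°) + 120° + 30° = 30°. Final vector: (0, -1)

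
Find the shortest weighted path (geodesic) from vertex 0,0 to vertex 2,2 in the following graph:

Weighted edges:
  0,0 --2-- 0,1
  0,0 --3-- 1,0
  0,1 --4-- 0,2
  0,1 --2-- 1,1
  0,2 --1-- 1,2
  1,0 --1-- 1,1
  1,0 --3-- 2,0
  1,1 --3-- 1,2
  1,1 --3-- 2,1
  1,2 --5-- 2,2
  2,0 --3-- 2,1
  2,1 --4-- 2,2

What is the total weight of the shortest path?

Shortest path: 0,0 → 0,1 → 1,1 → 2,1 → 2,2, total weight = 11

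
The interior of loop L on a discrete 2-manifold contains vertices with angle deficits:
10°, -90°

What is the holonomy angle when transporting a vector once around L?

Holonomy = total enclosed curvature = 10° + (-90°) = -80°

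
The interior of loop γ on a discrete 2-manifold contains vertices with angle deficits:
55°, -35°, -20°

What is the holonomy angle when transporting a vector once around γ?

Holonomy = total enclosed curvature = 55° + (-35°) + (-20°) = 0°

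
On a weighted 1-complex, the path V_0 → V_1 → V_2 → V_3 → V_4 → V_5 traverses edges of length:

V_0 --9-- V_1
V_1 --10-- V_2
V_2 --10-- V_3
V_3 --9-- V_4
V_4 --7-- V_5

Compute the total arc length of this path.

Arc length = 9 + 10 + 10 + 9 + 7 = 45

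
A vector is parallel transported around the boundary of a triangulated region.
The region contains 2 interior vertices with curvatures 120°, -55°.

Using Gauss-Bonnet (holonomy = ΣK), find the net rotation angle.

Holonomy = total enclosed curvature = 120° + (-55°) = 65°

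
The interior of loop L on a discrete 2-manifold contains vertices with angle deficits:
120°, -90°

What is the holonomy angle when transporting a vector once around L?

Holonomy = total enclosed curvature = 120° + (-90°) = 30°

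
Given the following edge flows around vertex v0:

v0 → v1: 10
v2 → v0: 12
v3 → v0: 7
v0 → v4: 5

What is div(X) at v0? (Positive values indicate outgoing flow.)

Divergence = sum of outgoing flows = 10 + (-12) + (-7) + 5 = -4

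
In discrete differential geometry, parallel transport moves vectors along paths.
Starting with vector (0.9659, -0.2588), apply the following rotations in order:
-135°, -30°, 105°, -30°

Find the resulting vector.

Total rotation: (-135°) + (-30°) + 105° + (-30°) = -90°. Final vector: (-0.2588, -0.9659)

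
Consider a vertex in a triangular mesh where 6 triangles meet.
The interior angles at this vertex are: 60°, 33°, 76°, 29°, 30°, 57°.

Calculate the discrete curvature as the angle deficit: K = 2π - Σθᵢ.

Sum of angles = 285°. K = 360° - 285° = 75° = 5π/12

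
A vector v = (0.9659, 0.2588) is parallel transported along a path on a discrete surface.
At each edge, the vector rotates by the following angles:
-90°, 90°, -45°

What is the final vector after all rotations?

Total rotation: (-90°) + 90° + (-45°) = -45°. Final vector: (0.8660, -0.5000)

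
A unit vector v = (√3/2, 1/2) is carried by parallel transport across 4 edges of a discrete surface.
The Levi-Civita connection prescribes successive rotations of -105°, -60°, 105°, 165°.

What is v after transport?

Total rotation: (-105°) + (-60°) + 105° + 165° = 105°. Final vector: (-0.7071, 0.7071)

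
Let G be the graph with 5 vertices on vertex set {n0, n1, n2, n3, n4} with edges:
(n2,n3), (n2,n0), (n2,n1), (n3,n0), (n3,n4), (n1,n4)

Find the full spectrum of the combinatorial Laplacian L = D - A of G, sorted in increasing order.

Degrees: deg(n0) = 2, deg(n1) = 2, deg(n2) = 3, deg(n3) = 3, deg(n4) = 2.
L = D − A with rows/columns ordered (n0, n1, n2, n3, n4):
  [ 2,  0, -1, -1,  0]
  [ 0,  2, -1,  0, -1]
  [-1, -1,  3, -1,  0]
  [-1,  0, -1,  3, -1]
  [ 0, -1,  0, -1,  2]
Characteristic polynomial: det(λI − L) = λ(λ² − 5λ + 5)(λ² − 7λ + 11).
Roots: λ = 0; (λ² − 5λ + 5) = 0 ⇒ λ = (5 ± √5)/2 ≈ 1.382, 3.618; (λ² − 7λ + 11) = 0 ⇒ λ = (7 ± √5)/2 ≈ 2.382, 4.618.
(Check: the roots sum (with multiplicity) to 12, matching trace L = Σdeg = 2·6 = 12.)
Laplacian eigenvalues (increasing order): [0.0, 1.382, 2.382, 3.618, 4.618]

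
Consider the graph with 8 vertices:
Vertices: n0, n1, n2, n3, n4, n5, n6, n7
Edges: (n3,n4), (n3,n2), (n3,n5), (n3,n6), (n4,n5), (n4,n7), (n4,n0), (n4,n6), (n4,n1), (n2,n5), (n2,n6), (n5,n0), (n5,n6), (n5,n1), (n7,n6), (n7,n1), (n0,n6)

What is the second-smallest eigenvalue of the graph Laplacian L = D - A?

Degrees: deg(n0) = 3, deg(n1) = 3, deg(n2) = 3, deg(n3) = 4, deg(n4) = 6, deg(n5) = 6, deg(n6) = 6, deg(n7) = 3.
L = D − A with rows/columns ordered (n0, n1, n2, n3, n4, n5, n6, n7):
  [ 3,  0,  0,  0, -1, -1, -1,  0]
  [ 0,  3,  0,  0, -1, -1,  0, -1]
  [ 0,  0,  3, -1,  0, -1, -1,  0]
  [ 0,  0, -1,  4, -1, -1, -1,  0]
  [-1, -1,  0, -1,  6, -1, -1, -1]
  [-1, -1, -1, -1, -1,  6, -1,  0]
  [-1,  0, -1, -1, -1, -1,  6, -1]
  [ 0, -1,  0,  0, -1,  0, -1,  3]
Characteristic polynomial: det(λI − L) = λ(λ − 2)(λ² − 10λ + 20)(λ² − 11λ + 27)(λ² − 11λ + 29).
Roots: λ = 0; (λ − 2) = 0 ⇒ λ = 2; (λ² − 10λ + 20) = 0 ⇒ λ = 5 ± √5 ≈ 2.7639, 7.2361; (λ² − 11λ + 27) = 0 ⇒ λ = (11 ± √13)/2 ≈ 3.6972, 7.3028; (λ² − 11λ + 29) = 0 ⇒ λ = (11 ± √5)/2 ≈ 4.382, 6.618.
(Check: the roots sum (with multiplicity) to 34, matching trace L = Σdeg = 2·17 = 34.)
Laplacian eigenvalues: [0.0, 2.0, 2.7639, 3.6972, 4.382, 6.618, 7.2361, 7.3028]. Algebraic connectivity (smallest non-zero eigenvalue) = 2.0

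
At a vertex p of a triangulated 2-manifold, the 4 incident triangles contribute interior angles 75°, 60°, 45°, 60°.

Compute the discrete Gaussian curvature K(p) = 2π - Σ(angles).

Sum of angles = 240°. K = 360° - 240° = 120° = 2π/3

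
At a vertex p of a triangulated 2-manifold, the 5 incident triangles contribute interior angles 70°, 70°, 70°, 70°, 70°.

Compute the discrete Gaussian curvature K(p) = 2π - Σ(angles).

Sum of angles = 350°. K = 360° - 350° = 10° = π/18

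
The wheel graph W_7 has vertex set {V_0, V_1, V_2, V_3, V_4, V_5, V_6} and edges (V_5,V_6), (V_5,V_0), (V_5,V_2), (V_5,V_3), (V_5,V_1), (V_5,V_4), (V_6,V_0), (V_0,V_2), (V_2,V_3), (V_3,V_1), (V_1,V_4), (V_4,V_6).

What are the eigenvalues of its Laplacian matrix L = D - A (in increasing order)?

The wheel W_7 is the join K_1 ∨ C_6 (a hub joined to every vertex of a cycle of length 6). For a join G ∨ H (G on p vertices, H on q vertices) the Laplacian spectrum is 0, p+q, the eigenvalues of L(G) other than one 0 each shifted by +q, and the eigenvalues of L(H) other than one 0 each shifted by +p. With G = K_1 (p = 1, nothing left after dropping its 0) and H = C_6 (q = 6, eigenvalues 2 − 2cos(2πk/6), k = 0, …, 5; drop k = 0), the spectrum of W_7 is 0, 7, and 1 + (2 − 2cos(2πk/6)) = 3 − 2cos(2πk/6) for k = 1, …, 5:
k=1: 3 − 2cos(π/3) = 2.0; k=2: 3 − 2cos(2π/3) = 4.0; k=3: 3 − 2cos(π) = 5.0; k=4: 3 − 2cos(4π/3) = 4.0; k=5: 3 − 2cos(5π/3) = 2.0.
Laplacian eigenvalues (increasing order): [0.0, 2.0, 2.0, 4.0, 4.0, 5.0, 7.0]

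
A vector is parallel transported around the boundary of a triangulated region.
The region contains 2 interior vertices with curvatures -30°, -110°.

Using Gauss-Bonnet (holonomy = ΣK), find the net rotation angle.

Holonomy = total enclosed curvature = (-30°) + (-110°) = -140°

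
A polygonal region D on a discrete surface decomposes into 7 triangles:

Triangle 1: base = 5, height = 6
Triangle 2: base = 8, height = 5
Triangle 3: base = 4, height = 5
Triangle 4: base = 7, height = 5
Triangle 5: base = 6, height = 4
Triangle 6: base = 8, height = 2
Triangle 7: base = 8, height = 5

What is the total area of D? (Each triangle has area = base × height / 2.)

(1/2)×5×6 + (1/2)×8×5 + (1/2)×4×5 + (1/2)×7×5 + (1/2)×6×4 + (1/2)×8×2 + (1/2)×8×5 = 102.5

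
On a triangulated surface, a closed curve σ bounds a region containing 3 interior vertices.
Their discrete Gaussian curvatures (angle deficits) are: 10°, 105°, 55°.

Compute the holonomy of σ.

Holonomy = total enclosed curvature = 10° + 105° + 55° = 170°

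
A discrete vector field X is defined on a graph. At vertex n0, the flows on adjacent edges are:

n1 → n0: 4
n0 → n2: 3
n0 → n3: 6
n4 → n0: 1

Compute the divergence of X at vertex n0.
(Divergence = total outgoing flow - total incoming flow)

Divergence = sum of outgoing flows = (-4) + 3 + 6 + (-1) = 4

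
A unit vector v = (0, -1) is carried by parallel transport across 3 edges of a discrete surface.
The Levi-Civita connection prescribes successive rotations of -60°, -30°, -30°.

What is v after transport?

Total rotation: (-60°) + (-30°) + (-30°) = -120°. Final vector: (-0.8660, 0.5000)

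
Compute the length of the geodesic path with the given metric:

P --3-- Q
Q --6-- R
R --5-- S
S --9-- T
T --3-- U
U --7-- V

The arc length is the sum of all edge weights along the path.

Arc length = 3 + 6 + 5 + 9 + 3 + 7 = 33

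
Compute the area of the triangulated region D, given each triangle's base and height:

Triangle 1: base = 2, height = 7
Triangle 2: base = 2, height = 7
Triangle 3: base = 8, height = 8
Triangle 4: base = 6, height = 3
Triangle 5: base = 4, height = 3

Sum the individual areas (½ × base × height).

(1/2)×2×7 + (1/2)×2×7 + (1/2)×8×8 + (1/2)×6×3 + (1/2)×4×3 = 61.0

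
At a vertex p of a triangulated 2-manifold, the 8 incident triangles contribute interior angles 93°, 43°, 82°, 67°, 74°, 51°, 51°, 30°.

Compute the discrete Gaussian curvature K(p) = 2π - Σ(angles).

Sum of angles = 491°. K = 360° - 491° = -131° = -131π/180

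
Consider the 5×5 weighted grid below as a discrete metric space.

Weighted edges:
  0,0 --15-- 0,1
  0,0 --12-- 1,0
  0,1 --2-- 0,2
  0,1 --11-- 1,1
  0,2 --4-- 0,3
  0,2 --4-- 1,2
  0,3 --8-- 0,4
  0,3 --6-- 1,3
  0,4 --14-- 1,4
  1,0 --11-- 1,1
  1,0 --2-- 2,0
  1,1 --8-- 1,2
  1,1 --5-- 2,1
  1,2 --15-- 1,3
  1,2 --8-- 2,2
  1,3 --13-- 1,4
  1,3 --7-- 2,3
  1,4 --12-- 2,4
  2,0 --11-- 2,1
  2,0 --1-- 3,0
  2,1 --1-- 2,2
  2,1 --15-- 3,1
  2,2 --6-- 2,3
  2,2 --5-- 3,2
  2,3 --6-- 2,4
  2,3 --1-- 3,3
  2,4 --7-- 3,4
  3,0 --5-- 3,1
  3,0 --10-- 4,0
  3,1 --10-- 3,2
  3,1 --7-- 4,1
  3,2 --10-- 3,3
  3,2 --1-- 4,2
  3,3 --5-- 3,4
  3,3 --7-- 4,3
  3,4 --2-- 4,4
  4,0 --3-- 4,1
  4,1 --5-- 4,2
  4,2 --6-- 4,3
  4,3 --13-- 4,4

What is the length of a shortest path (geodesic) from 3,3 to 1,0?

Shortest path: 3,3 → 2,3 → 2,2 → 2,1 → 2,0 → 1,0, total weight = 21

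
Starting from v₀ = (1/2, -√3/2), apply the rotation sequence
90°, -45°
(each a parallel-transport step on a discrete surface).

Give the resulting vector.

Total rotation: 90° + (-45°) = 45°. Final vector: (0.9659, -0.2588)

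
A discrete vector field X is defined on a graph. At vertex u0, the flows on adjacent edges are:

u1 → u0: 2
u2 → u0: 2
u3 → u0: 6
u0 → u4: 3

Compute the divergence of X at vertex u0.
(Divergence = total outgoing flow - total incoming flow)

Divergence = sum of outgoing flows = (-2) + (-2) + (-6) + 3 = -7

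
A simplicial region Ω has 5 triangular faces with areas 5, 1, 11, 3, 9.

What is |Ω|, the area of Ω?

5 + 1 + 11 + 3 + 9 = 29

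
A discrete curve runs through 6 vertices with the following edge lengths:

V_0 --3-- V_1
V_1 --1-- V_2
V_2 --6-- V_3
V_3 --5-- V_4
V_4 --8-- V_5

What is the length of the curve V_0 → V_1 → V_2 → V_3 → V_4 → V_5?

Arc length = 3 + 1 + 6 + 5 + 8 = 23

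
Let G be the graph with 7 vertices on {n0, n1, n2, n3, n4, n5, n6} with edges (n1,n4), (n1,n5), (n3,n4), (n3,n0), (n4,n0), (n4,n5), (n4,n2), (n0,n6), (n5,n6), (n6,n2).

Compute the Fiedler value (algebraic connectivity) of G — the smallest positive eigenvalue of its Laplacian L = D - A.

Degrees: deg(n0) = 3, deg(n1) = 2, deg(n2) = 2, deg(n3) = 2, deg(n4) = 5, deg(n5) = 3, deg(n6) = 3.
L = D − A with rows/columns ordered (n0, n1, n2, n3, n4, n5, n6):
  [ 3,  0,  0, -1, -1,  0, -1]
  [ 0,  2,  0,  0, -1, -1,  0]
  [ 0,  0,  2,  0, -1,  0, -1]
  [-1,  0,  0,  2, -1,  0,  0]
  [-1, -1, -1, -1,  5, -1,  0]
  [ 0, -1,  0,  0, -1,  3, -1]
  [-1,  0, -1,  0,  0, -1,  3]
Characteristic polynomial: det(λI − L) = λ(λ² − 5λ + 5)(λ² − 6λ + 7)(λ² − 9λ + 17).
Roots: λ = 0; (λ² − 5λ + 5) = 0 ⇒ λ = (5 ± √5)/2 ≈ 1.382, 3.618; (λ² − 6λ + 7) = 0 ⇒ λ = 3 ± √2 ≈ 1.5858, 4.4142; (λ² − 9λ + 17) = 0 ⇒ λ = (9 ± √13)/2 ≈ 2.6972, 6.3028.
(Check: the roots sum (with multiplicity) to 20, matching trace L = Σdeg = 2·10 = 20.)
Laplacian eigenvalues: [0.0, 1.382, 1.5858, 2.6972, 3.618, 4.4142, 6.3028]. Algebraic connectivity (smallest non-zero eigenvalue) = 1.382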